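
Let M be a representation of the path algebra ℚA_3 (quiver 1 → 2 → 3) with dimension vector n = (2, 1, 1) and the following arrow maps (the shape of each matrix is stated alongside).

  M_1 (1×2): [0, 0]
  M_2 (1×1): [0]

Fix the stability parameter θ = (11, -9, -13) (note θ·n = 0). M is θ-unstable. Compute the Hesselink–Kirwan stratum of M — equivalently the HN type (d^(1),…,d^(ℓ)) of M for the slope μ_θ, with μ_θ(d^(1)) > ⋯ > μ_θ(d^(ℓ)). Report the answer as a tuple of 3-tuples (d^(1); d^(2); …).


Barcode: M ≅ I[1,1]^2, I[2,2], I[3,3]. HN layers by μ_θ (3 steps, strictly decreasing):
  μ^(1)=11; μ^(2)=-9; μ^(3)=-13

((2, 0, 0); (0, 1, 0); (0, 0, 1))


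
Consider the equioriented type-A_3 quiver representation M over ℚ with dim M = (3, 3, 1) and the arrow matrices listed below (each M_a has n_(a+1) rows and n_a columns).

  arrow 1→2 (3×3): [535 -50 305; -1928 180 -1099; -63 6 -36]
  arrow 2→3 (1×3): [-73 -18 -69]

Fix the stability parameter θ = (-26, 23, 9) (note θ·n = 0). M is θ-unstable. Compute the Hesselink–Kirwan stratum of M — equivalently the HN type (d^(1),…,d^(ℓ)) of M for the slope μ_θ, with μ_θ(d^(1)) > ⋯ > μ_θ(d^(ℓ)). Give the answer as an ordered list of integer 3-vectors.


Interval decomposition of M: I[1,1], I[1,2], I[1,3], I[2,2].
HN type (ℓ=3): μ^(1)=23; μ^(2)=16; μ^(3)=-26

((0, 2, 0); (0, 1, 1); (3, 0, 0))


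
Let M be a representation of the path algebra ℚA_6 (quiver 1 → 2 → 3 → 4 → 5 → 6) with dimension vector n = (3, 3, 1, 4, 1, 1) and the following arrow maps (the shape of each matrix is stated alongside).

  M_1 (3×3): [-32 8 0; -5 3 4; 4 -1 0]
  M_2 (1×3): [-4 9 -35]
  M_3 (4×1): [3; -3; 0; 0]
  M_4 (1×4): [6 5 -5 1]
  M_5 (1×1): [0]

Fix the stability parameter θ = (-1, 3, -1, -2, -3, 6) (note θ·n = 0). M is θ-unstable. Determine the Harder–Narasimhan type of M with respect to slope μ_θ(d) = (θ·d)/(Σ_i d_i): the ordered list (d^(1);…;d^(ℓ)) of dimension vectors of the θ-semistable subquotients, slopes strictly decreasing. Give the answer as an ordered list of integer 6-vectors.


Via rank(M_{q-1}∘⋯∘M_p): M ≅ I[1,1], I[1,2], I[1,5], I[2,2], I[4,4]^3, I[6,6].
μ_θ-semistable layers: μ^(1)=6; μ^(2)=3; μ^(3)=-3/4; μ^(4)=-1; μ^(5)=-2

((0, 0, 0, 0, 0, 1); (0, 2, 0, 0, 0, 0); (0, 1, 1, 1, 1, 0); (3, 0, 0, 0, 0, 0); (0, 0, 0, 3, 0, 0))


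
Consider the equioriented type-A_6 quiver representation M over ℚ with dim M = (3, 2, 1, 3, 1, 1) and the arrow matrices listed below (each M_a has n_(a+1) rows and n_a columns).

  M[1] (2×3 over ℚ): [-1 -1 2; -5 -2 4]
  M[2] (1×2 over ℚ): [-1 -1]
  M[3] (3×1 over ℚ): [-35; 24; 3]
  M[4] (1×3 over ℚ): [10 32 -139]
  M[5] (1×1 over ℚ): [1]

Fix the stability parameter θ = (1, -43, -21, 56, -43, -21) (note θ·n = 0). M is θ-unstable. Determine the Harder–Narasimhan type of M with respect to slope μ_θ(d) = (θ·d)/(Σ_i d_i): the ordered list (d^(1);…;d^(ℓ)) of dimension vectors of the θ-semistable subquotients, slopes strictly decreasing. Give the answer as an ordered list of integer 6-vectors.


Interval decomposition of M: I[1,1], I[1,2], I[1,6], I[4,4]^2.
HN type (ℓ=4): μ^(1)=56; μ^(2)=1; μ^(3)=-8/3; μ^(4)=-21

((0, 0, 0, 2, 0, 0); (1, 0, 0, 0, 0, 0); (0, 0, 0, 1, 1, 1); (2, 2, 1, 0, 0, 0))


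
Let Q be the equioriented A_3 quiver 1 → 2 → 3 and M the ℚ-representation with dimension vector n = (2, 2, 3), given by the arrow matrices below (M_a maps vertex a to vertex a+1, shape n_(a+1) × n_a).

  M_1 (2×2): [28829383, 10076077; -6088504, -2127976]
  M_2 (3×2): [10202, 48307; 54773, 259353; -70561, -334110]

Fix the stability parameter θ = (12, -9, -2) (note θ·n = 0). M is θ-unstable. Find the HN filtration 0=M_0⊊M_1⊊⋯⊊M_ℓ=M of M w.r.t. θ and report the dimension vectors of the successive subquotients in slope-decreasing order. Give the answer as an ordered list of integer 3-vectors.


Barcode: M ≅ I[1,1], I[1,3], I[2,3], I[3,3]. HN layers by μ_θ (4 steps, strictly decreasing):
  μ^(1)=12; μ^(2)=1/3; μ^(3)=-2; μ^(4)=-9

((1, 0, 0); (1, 1, 1); (0, 0, 2); (0, 1, 0))


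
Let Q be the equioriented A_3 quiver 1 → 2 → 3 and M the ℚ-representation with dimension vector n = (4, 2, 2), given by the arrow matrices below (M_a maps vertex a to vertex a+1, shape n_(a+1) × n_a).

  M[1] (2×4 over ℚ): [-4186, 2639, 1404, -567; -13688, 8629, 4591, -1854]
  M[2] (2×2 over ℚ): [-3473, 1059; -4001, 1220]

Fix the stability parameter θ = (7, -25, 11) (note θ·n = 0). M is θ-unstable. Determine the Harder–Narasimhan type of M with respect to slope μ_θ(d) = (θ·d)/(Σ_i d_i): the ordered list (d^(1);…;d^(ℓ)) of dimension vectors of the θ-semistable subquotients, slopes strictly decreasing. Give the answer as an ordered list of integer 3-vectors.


Barcode: M ≅ I[1,1]^2, I[1,3]^2. HN layers by μ_θ (3 steps, strictly decreasing):
  μ^(1)=11; μ^(2)=7; μ^(3)=-9

((0, 0, 2); (2, 0, 0); (2, 2, 0))


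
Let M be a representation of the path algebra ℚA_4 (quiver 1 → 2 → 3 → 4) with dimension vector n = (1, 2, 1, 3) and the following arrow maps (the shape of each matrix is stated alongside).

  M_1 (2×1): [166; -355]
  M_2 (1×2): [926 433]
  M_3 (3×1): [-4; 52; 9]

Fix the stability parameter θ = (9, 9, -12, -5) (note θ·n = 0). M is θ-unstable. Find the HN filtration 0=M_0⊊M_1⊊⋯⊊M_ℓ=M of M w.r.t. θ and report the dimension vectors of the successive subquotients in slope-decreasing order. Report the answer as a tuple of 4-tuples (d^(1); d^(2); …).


Barcode: M ≅ I[1,4], I[2,2], I[4,4]^2. HN layers by μ_θ (3 steps, strictly decreasing):
  μ^(1)=9; μ^(2)=1/4; μ^(3)=-5

((0, 1, 0, 0); (1, 1, 1, 1); (0, 0, 0, 2))


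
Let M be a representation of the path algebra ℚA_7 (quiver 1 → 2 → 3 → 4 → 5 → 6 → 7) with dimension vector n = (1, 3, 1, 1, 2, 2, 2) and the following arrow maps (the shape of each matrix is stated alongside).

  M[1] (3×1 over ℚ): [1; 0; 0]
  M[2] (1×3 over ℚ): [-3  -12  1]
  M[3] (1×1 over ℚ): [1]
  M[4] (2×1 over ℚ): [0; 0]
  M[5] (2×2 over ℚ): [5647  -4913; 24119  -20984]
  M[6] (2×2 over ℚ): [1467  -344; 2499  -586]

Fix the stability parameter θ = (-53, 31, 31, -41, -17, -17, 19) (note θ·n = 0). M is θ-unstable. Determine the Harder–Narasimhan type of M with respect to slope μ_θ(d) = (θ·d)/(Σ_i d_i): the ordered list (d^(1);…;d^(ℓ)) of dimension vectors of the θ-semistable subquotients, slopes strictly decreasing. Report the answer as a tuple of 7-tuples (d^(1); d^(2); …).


Via rank(M_{q-1}∘⋯∘M_p): M ≅ I[1,4], I[2,2]^2, I[5,7]^2.
μ_θ-semistable layers: μ^(1)=31; μ^(2)=19; μ^(3)=7; μ^(4)=-17; μ^(5)=-53

((0, 2, 0, 0, 0, 0, 0); (0, 0, 0, 0, 0, 0, 2); (0, 1, 1, 1, 0, 0, 0); (0, 0, 0, 0, 2, 2, 0); (1, 0, 0, 0, 0, 0, 0))


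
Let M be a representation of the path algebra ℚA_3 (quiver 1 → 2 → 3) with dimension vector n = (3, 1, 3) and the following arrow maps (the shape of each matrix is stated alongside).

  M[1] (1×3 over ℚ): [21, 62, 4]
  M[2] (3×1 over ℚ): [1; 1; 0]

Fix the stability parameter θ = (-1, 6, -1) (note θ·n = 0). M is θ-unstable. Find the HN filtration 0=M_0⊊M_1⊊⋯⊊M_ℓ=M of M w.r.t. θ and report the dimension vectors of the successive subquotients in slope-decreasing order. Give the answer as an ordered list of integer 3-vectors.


Interval decomposition of M: I[1,1]^2, I[1,3], I[3,3]^2.
HN type (ℓ=2): μ^(1)=5/2; μ^(2)=-1

((0, 1, 1); (3, 0, 2))


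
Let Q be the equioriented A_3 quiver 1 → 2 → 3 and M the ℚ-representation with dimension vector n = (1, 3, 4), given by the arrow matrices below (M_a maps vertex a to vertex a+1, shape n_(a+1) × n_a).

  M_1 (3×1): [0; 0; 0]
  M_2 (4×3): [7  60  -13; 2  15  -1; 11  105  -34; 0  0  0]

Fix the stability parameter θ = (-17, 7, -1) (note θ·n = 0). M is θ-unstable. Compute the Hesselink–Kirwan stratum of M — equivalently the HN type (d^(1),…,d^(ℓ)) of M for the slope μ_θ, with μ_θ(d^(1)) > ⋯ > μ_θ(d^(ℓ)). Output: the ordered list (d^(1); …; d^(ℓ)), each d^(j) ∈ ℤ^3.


Barcode: M ≅ I[1,1], I[2,2], I[2,3]^2, I[3,3]^2. HN layers by μ_θ (4 steps, strictly decreasing):
  μ^(1)=7; μ^(2)=3; μ^(3)=-1; μ^(4)=-17

((0, 1, 0); (0, 2, 2); (0, 0, 2); (1, 0, 0))


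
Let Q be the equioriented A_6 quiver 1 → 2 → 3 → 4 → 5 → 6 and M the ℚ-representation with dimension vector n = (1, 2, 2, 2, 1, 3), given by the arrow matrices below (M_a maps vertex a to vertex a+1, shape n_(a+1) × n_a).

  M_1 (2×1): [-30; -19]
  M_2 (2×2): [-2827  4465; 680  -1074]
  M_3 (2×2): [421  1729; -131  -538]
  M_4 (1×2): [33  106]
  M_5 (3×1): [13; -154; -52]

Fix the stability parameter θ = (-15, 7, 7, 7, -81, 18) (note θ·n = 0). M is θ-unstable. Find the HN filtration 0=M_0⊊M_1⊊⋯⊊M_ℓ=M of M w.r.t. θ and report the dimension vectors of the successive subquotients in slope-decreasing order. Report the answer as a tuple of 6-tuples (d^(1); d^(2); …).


Interval decomposition of M: I[1,6], I[2,4], I[6,6]^2.
HN type (ℓ=3): μ^(1)=18; μ^(2)=7; μ^(3)=-15

((0, 0, 0, 0, 0, 3); (0, 1, 1, 1, 0, 0); (1, 1, 1, 1, 1, 0))


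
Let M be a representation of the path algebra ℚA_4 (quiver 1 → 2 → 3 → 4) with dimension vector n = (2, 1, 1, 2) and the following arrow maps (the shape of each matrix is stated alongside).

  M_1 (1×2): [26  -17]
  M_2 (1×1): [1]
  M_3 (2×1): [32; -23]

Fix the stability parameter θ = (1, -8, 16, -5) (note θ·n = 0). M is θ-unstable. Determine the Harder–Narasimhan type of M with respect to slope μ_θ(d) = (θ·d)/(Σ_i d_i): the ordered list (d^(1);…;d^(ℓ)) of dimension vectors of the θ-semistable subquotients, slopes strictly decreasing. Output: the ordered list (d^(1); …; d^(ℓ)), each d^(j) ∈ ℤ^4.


Interval decomposition of M: I[1,1], I[1,4], I[4,4].
HN type (ℓ=4): μ^(1)=11/2; μ^(2)=1; μ^(3)=-7/2; μ^(4)=-5

((0, 0, 1, 1); (1, 0, 0, 0); (1, 1, 0, 0); (0, 0, 0, 1))


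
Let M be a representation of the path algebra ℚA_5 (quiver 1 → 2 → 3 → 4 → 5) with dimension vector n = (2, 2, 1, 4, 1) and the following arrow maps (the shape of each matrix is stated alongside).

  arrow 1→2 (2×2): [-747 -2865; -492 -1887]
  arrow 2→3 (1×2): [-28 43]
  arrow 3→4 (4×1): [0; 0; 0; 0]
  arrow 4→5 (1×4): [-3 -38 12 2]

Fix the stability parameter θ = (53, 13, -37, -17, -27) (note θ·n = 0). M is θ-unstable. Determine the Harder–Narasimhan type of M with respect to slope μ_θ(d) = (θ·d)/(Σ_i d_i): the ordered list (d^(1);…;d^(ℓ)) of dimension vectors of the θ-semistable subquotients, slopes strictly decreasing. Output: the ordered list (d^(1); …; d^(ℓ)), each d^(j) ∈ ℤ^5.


Via rank(M_{q-1}∘⋯∘M_p): M ≅ I[1,2], I[1,3], I[4,4]^3, I[4,5].
μ_θ-semistable layers: μ^(1)=33; μ^(2)=29/3; μ^(3)=-17; μ^(4)=-22

((1, 1, 0, 0, 0); (1, 1, 1, 0, 0); (0, 0, 0, 3, 0); (0, 0, 0, 1, 1))


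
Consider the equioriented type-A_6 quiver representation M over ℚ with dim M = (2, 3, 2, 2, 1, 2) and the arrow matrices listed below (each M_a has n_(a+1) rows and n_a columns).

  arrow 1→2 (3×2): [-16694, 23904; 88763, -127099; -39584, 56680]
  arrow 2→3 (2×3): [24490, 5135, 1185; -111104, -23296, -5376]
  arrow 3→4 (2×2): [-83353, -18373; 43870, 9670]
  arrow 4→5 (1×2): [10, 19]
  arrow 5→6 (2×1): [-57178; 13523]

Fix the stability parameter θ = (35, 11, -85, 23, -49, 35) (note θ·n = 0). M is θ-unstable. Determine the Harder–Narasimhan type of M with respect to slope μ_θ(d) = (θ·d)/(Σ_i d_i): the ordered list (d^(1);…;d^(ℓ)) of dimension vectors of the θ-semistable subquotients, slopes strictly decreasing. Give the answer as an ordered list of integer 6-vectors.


Via rank(M_{q-1}∘⋯∘M_p): M ≅ I[1,2], I[1,4], I[2,2], I[3,3], I[4,6], I[6,6].
μ_θ-semistable layers: μ^(1)=35; μ^(2)=23; μ^(3)=11; μ^(4)=-13; μ^(5)=-85

((0, 0, 0, 0, 0, 2); (1, 1, 0, 1, 0, 0); (0, 1, 0, 0, 0, 0); (1, 1, 1, 1, 1, 0); (0, 0, 1, 0, 0, 0))


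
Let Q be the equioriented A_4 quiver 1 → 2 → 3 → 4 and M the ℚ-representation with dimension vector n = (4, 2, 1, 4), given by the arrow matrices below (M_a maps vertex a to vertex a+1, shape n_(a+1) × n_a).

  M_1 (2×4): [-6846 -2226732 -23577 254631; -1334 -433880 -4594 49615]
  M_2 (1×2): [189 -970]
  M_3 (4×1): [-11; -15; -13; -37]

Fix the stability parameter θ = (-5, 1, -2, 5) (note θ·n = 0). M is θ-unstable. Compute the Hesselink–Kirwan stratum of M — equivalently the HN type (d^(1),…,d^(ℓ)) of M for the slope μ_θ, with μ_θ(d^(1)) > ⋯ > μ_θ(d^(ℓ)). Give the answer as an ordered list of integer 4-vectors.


Via rank(M_{q-1}∘⋯∘M_p): M ≅ I[1,1]^2, I[1,2], I[1,4], I[4,4]^3.
μ_θ-semistable layers: μ^(1)=5; μ^(2)=1; μ^(3)=-1/2; μ^(4)=-5

((0, 0, 0, 4); (0, 1, 0, 0); (0, 1, 1, 0); (4, 0, 0, 0))


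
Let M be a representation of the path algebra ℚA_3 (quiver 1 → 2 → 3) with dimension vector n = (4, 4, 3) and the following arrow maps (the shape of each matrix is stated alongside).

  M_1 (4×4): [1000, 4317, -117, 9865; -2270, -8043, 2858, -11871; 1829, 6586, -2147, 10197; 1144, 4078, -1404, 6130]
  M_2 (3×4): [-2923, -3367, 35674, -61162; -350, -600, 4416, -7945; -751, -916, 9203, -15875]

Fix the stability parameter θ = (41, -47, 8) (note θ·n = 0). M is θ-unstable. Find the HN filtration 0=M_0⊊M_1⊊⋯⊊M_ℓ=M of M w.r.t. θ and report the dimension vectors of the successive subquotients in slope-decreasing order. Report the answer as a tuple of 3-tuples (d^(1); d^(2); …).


Barcode: M ≅ I[1,1], I[1,2], I[1,3]^2, I[2,3]. HN layers by μ_θ (4 steps, strictly decreasing):
  μ^(1)=41; μ^(2)=8; μ^(3)=-3; μ^(4)=-47

((1, 0, 0); (0, 0, 3); (3, 3, 0); (0, 1, 0))


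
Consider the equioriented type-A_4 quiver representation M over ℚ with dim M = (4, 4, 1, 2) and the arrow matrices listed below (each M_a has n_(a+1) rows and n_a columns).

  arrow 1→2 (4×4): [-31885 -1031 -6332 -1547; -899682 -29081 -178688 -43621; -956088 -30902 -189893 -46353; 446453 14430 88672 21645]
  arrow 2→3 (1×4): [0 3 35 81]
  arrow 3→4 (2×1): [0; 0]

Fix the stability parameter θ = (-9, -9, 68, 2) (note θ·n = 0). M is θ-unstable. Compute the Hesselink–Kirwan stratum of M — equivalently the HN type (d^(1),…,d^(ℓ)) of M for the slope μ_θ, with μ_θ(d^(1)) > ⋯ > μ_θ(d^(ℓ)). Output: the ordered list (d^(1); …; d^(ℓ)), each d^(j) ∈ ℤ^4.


Interval decomposition of M: I[1,2]^3, I[1,3], I[4,4]^2.
HN type (ℓ=3): μ^(1)=68; μ^(2)=2; μ^(3)=-9

((0, 0, 1, 0); (0, 0, 0, 2); (4, 4, 0, 0))


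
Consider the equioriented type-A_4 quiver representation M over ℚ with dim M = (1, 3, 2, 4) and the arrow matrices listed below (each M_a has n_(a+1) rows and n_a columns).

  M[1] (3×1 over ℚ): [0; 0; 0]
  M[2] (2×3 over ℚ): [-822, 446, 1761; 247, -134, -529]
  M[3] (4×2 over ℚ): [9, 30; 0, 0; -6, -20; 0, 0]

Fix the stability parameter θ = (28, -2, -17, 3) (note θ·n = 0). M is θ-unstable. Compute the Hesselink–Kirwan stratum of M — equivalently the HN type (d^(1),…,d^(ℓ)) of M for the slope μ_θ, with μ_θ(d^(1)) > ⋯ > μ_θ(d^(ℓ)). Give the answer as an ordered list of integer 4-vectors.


Barcode: M ≅ I[1,1], I[2,2], I[2,3], I[2,4], I[4,4]^3. HN layers by μ_θ (4 steps, strictly decreasing):
  μ^(1)=28; μ^(2)=3; μ^(3)=-2; μ^(4)=-19/2

((1, 0, 0, 0); (0, 0, 0, 4); (0, 1, 0, 0); (0, 2, 2, 0))


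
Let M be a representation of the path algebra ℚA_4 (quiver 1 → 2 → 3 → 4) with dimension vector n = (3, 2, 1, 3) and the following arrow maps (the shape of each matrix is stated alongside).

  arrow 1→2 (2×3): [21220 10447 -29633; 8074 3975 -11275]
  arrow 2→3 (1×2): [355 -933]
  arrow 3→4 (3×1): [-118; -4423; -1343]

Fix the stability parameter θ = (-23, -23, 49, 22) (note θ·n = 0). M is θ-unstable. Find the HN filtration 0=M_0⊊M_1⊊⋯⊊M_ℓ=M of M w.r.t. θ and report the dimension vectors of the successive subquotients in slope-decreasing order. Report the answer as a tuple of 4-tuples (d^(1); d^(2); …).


Interval decomposition of M: I[1,1], I[1,2], I[1,4], I[4,4]^2.
HN type (ℓ=3): μ^(1)=71/2; μ^(2)=22; μ^(3)=-23

((0, 0, 1, 1); (0, 0, 0, 2); (3, 2, 0, 0))


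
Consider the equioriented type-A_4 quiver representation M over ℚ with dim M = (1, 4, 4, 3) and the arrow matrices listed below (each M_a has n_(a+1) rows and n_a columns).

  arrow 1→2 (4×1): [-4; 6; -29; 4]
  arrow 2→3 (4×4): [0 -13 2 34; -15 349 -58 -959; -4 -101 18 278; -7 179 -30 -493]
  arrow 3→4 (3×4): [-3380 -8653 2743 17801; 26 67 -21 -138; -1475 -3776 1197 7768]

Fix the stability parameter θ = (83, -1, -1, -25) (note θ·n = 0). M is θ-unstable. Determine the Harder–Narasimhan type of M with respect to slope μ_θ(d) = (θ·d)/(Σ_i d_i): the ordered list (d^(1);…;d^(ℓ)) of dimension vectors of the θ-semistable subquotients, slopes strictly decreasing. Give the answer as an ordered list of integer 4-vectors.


Barcode: M ≅ I[1,2], I[2,4]^3, I[3,3]. HN layers by μ_θ (3 steps, strictly decreasing):
  μ^(1)=41; μ^(2)=-1; μ^(3)=-9

((1, 1, 0, 0); (0, 0, 1, 0); (0, 3, 3, 3))


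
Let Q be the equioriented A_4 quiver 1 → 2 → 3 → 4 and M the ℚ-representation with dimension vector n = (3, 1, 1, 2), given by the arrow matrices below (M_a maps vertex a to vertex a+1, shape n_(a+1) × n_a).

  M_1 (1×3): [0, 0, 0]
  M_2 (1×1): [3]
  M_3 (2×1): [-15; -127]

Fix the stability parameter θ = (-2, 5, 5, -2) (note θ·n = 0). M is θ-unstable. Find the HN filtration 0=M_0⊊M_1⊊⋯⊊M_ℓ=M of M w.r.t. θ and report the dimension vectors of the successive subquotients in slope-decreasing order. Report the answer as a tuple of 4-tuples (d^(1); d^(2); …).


Interval decomposition of M: I[1,1]^3, I[2,4], I[4,4].
HN type (ℓ=2): μ^(1)=8/3; μ^(2)=-2

((0, 1, 1, 1); (3, 0, 0, 1))


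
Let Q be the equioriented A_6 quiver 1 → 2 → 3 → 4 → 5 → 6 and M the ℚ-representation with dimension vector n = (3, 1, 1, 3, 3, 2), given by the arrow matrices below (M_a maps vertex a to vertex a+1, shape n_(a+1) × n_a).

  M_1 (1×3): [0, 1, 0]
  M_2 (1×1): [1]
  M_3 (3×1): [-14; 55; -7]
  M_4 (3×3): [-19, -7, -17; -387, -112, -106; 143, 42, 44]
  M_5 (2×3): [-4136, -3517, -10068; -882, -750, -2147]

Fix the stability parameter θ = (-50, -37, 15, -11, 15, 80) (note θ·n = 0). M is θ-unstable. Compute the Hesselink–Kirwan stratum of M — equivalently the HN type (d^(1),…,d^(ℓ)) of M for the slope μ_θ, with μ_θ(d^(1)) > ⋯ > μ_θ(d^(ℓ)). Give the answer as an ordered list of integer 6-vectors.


Barcode: M ≅ I[1,1]^2, I[1,4], I[4,5], I[4,6], I[5,6]. HN layers by μ_θ (6 steps, strictly decreasing):
  μ^(1)=80; μ^(2)=15; μ^(3)=2; μ^(4)=-11; μ^(5)=-37; μ^(6)=-50

((0, 0, 0, 0, 0, 2); (0, 0, 0, 0, 3, 0); (0, 0, 1, 1, 0, 0); (0, 0, 0, 2, 0, 0); (0, 1, 0, 0, 0, 0); (3, 0, 0, 0, 0, 0))


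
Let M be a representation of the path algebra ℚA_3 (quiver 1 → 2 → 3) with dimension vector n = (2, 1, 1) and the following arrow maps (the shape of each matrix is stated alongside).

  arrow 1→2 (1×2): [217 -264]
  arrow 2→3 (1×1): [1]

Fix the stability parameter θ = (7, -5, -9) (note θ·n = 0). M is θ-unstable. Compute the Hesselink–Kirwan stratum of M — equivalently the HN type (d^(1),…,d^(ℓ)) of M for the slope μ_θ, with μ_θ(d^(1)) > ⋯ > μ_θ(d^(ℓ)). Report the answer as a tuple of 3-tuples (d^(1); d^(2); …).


Barcode: M ≅ I[1,1], I[1,3]. HN layers by μ_θ (2 steps, strictly decreasing):
  μ^(1)=7; μ^(2)=-7/3

((1, 0, 0); (1, 1, 1))


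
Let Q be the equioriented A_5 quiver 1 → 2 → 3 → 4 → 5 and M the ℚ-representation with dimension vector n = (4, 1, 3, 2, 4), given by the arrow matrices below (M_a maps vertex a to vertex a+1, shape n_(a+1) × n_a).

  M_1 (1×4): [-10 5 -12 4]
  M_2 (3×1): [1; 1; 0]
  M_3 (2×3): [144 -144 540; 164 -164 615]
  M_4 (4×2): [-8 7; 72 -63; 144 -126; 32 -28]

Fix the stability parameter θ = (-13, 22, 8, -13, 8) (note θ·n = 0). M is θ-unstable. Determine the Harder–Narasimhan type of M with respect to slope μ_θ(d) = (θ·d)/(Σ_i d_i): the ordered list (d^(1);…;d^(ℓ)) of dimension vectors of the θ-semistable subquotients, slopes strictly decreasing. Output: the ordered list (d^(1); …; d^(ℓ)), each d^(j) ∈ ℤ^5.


Interval decomposition of M: I[1,1]^3, I[1,3], I[3,3], I[3,5], I[4,4], I[5,5]^3.
HN type (ℓ=4): μ^(1)=15; μ^(2)=8; μ^(3)=-5/2; μ^(4)=-13

((0, 1, 1, 0, 0); (0, 0, 1, 0, 4); (0, 0, 1, 1, 0); (4, 0, 0, 1, 0))


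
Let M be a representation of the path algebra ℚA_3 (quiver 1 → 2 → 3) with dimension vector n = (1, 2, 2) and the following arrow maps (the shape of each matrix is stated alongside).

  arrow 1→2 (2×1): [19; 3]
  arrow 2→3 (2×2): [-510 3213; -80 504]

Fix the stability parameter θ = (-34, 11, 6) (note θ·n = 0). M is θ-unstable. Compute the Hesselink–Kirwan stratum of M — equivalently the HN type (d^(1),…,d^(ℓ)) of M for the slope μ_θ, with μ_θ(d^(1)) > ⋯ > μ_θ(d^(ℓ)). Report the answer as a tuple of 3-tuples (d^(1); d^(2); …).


Via rank(M_{q-1}∘⋯∘M_p): M ≅ I[1,3], I[2,2], I[3,3].
μ_θ-semistable layers: μ^(1)=11; μ^(2)=17/2; μ^(3)=6; μ^(4)=-34

((0, 1, 0); (0, 1, 1); (0, 0, 1); (1, 0, 0))


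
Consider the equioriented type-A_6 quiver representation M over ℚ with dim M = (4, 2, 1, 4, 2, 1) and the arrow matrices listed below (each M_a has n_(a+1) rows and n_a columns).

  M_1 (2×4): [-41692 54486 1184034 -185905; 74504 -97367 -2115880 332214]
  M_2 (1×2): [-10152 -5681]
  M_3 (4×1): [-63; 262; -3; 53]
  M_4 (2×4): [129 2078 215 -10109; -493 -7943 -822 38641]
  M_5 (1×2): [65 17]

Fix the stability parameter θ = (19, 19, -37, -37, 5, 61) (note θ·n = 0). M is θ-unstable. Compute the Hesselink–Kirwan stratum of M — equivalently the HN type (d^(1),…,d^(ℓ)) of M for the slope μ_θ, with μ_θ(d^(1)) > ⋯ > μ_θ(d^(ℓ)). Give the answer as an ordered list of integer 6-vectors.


Barcode: M ≅ I[1,1]^2, I[1,2], I[1,6], I[4,4]^2, I[4,5]. HN layers by μ_θ (5 steps, strictly decreasing):
  μ^(1)=61; μ^(2)=19; μ^(3)=5; μ^(4)=-9; μ^(5)=-37

((0, 0, 0, 0, 0, 1); (3, 1, 0, 0, 0, 0); (0, 0, 0, 0, 2, 0); (1, 1, 1, 1, 0, 0); (0, 0, 0, 3, 0, 0))


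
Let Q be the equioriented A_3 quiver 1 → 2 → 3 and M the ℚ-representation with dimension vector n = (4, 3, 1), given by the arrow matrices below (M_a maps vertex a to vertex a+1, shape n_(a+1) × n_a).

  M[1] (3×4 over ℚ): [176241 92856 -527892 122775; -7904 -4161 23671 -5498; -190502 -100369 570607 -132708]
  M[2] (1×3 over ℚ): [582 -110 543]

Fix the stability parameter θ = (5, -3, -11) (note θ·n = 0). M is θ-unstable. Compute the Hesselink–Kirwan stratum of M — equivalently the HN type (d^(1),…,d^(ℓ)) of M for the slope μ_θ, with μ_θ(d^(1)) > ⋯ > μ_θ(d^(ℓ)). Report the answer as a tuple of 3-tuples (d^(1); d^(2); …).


Interval decomposition of M: I[1,1]^2, I[1,2], I[1,3], I[2,2].
HN type (ℓ=3): μ^(1)=5; μ^(2)=1; μ^(3)=-3

((2, 0, 0); (1, 1, 0); (1, 2, 1))


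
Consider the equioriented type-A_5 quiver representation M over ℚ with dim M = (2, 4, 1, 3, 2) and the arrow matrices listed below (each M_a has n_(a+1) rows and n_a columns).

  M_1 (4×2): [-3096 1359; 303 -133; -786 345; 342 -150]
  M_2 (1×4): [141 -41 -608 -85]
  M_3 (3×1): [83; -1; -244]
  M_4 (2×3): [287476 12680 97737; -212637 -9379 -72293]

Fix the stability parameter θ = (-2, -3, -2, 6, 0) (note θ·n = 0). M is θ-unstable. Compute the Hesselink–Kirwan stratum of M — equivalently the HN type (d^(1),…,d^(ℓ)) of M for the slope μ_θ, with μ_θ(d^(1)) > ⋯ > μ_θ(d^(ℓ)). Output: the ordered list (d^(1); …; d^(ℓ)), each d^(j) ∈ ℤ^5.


Interval decomposition of M: I[1,2], I[1,4], I[2,2]^2, I[4,5]^2.
HN type (ℓ=5): μ^(1)=6; μ^(2)=3; μ^(3)=-2; μ^(4)=-5/2; μ^(5)=-3

((0, 0, 0, 1, 0); (0, 0, 0, 2, 2); (0, 0, 1, 0, 0); (2, 2, 0, 0, 0); (0, 2, 0, 0, 0))


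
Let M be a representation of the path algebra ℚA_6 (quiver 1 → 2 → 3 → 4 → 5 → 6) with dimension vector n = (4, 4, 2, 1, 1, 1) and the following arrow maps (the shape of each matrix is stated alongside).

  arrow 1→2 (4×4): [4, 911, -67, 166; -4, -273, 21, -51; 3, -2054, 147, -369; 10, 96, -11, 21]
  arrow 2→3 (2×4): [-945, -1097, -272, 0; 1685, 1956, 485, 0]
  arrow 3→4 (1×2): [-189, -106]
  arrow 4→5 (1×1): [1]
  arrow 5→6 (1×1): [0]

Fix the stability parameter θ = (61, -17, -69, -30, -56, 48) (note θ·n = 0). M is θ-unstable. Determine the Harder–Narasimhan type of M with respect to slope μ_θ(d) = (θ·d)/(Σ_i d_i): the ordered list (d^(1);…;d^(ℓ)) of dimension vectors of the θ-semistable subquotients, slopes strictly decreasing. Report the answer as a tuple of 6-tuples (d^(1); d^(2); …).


Interval decomposition of M: I[1,2]^2, I[1,3], I[1,5], I[6,6].
HN type (ℓ=4): μ^(1)=48; μ^(2)=22; μ^(3)=-25/3; μ^(4)=-111/5

((0, 0, 0, 0, 0, 1); (2, 2, 0, 0, 0, 0); (1, 1, 1, 0, 0, 0); (1, 1, 1, 1, 1, 0))


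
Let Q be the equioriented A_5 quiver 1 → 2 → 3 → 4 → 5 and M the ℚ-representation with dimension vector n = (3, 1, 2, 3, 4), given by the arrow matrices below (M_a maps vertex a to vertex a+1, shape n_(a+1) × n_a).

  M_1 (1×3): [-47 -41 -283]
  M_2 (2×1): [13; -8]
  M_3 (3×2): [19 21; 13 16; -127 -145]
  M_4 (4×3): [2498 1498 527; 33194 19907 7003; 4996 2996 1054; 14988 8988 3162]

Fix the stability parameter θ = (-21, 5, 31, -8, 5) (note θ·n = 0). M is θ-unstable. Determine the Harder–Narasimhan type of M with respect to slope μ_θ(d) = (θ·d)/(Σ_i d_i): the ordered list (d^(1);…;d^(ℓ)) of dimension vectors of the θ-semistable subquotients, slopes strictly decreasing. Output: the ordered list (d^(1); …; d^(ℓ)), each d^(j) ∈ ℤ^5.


Barcode: M ≅ I[1,1]^2, I[1,5], I[3,5], I[4,4], I[5,5]^2. HN layers by μ_θ (4 steps, strictly decreasing):
  μ^(1)=28/3; μ^(2)=5; μ^(3)=-8; μ^(4)=-21

((0, 0, 2, 2, 2); (0, 1, 0, 0, 2); (0, 0, 0, 1, 0); (3, 0, 0, 0, 0))


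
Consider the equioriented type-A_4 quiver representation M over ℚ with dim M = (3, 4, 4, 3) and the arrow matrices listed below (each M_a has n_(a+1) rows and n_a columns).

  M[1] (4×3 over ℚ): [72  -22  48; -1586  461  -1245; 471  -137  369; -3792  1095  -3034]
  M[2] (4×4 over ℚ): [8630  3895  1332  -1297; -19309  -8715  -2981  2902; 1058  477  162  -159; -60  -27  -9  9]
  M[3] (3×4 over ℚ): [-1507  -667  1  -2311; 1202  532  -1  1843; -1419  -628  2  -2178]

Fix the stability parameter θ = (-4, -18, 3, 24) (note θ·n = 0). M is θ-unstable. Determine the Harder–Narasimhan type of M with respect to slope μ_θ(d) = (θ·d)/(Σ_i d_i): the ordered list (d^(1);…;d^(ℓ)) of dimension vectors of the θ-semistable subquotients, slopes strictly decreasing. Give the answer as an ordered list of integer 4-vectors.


Via rank(M_{q-1}∘⋯∘M_p): M ≅ I[1,4]^3, I[2,2], I[3,3].
μ_θ-semistable layers: μ^(1)=24; μ^(2)=3; μ^(3)=-11; μ^(4)=-18

((0, 0, 0, 3); (0, 0, 4, 0); (3, 3, 0, 0); (0, 1, 0, 0))


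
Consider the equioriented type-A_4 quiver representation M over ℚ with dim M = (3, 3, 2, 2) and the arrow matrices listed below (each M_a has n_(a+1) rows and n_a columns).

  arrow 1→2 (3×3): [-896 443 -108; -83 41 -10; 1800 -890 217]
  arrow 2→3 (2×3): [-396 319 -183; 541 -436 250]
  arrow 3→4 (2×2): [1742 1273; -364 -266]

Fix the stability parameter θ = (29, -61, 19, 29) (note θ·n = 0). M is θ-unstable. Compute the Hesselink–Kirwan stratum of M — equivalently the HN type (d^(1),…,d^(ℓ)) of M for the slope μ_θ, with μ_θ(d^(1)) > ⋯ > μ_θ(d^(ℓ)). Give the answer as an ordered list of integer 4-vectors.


Barcode: M ≅ I[1,2], I[1,3], I[1,4], I[4,4]. HN layers by μ_θ (3 steps, strictly decreasing):
  μ^(1)=29; μ^(2)=19; μ^(3)=-16

((0, 0, 0, 2); (0, 0, 2, 0); (3, 3, 0, 0))


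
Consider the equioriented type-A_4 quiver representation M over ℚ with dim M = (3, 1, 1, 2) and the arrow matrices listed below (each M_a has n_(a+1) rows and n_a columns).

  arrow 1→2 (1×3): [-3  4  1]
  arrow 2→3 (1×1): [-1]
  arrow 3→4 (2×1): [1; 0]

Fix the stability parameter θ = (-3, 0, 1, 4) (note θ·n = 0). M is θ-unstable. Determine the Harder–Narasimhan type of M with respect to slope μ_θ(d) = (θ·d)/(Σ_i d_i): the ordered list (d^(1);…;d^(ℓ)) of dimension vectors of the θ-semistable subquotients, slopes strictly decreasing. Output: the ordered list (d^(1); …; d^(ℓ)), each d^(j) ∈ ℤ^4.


Interval decomposition of M: I[1,1]^2, I[1,4], I[4,4].
HN type (ℓ=4): μ^(1)=4; μ^(2)=1; μ^(3)=0; μ^(4)=-3

((0, 0, 0, 2); (0, 0, 1, 0); (0, 1, 0, 0); (3, 0, 0, 0))


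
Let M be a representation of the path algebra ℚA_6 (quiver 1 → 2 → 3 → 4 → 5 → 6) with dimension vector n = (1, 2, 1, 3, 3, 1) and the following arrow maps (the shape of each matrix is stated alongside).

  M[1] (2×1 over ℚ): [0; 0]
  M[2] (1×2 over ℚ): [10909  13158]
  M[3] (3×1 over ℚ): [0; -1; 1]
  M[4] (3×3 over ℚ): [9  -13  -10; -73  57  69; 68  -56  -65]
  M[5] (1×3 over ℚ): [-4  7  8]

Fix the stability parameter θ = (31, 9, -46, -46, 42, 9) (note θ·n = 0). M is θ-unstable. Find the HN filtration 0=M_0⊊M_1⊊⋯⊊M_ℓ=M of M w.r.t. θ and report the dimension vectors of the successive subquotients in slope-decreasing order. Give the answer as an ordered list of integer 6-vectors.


Via rank(M_{q-1}∘⋯∘M_p): M ≅ I[1,1], I[2,2], I[2,5], I[4,4], I[4,6], I[5,5].
μ_θ-semistable layers: μ^(1)=42; μ^(2)=31; μ^(3)=51/2; μ^(4)=9; μ^(5)=-83/3; μ^(6)=-46

((0, 0, 0, 0, 2, 0); (1, 0, 0, 0, 0, 0); (0, 0, 0, 0, 1, 1); (0, 1, 0, 0, 0, 0); (0, 1, 1, 1, 0, 0); (0, 0, 0, 2, 0, 0))


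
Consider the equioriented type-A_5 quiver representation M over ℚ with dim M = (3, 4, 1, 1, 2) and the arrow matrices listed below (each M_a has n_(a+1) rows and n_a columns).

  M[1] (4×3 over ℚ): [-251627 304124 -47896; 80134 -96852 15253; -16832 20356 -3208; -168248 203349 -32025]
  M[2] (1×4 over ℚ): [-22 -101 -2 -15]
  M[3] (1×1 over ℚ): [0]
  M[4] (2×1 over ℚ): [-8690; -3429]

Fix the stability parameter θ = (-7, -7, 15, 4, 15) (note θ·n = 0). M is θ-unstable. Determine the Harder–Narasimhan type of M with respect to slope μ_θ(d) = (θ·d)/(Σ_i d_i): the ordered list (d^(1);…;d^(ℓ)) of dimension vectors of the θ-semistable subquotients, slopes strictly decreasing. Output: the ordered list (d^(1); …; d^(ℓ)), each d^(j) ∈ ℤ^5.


Barcode: M ≅ I[1,2]^2, I[1,3], I[2,2], I[4,5], I[5,5]. HN layers by μ_θ (3 steps, strictly decreasing):
  μ^(1)=15; μ^(2)=4; μ^(3)=-7

((0, 0, 1, 0, 2); (0, 0, 0, 1, 0); (3, 4, 0, 0, 0))


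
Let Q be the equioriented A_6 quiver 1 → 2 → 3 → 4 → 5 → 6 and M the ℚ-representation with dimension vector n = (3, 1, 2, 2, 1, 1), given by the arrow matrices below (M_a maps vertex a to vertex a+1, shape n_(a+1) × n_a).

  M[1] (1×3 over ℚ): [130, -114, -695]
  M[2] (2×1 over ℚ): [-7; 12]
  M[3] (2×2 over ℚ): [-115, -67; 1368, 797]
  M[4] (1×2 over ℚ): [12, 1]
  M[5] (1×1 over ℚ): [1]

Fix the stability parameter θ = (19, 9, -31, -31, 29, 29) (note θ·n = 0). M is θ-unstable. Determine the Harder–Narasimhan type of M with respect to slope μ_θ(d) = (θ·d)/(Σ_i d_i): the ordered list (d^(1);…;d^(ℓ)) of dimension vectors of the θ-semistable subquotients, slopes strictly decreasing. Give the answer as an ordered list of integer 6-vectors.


Via rank(M_{q-1}∘⋯∘M_p): M ≅ I[1,1]^2, I[1,4], I[3,6].
μ_θ-semistable layers: μ^(1)=29; μ^(2)=19; μ^(3)=-17/2; μ^(4)=-31

((0, 0, 0, 0, 1, 1); (2, 0, 0, 0, 0, 0); (1, 1, 1, 1, 0, 0); (0, 0, 1, 1, 0, 0))


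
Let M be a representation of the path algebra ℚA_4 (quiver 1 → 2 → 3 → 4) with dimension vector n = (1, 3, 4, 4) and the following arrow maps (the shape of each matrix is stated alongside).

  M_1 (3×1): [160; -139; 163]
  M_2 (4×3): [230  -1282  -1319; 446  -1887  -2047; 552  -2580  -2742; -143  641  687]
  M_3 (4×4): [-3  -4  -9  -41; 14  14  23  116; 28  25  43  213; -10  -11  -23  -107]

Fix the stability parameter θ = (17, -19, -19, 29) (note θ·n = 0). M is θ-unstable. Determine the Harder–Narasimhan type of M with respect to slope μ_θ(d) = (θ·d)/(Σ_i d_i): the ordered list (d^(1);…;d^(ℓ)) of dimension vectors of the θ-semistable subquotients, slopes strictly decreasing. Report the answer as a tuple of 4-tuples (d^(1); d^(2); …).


Via rank(M_{q-1}∘⋯∘M_p): M ≅ I[1,4], I[2,4]^2, I[3,4].
μ_θ-semistable layers: μ^(1)=29; μ^(2)=-7; μ^(3)=-19

((0, 0, 0, 4); (1, 1, 1, 0); (0, 2, 3, 0))


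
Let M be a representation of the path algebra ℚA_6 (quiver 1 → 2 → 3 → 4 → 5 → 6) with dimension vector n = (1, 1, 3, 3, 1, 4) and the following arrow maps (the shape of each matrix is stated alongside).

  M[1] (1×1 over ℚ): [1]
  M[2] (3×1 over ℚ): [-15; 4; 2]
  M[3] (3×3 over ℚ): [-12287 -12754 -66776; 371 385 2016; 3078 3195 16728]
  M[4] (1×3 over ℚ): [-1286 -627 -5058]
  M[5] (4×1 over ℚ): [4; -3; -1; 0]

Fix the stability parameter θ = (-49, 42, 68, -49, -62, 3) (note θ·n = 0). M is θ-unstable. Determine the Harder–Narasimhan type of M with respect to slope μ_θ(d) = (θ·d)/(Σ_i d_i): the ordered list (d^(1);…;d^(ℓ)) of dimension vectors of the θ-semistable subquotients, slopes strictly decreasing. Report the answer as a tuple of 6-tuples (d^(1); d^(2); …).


Barcode: M ≅ I[1,6], I[3,3], I[3,4], I[4,4], I[6,6]^3. HN layers by μ_θ (5 steps, strictly decreasing):
  μ^(1)=68; μ^(2)=19/2; μ^(3)=3; μ^(4)=-1/4; μ^(5)=-49

((0, 0, 1, 0, 0, 0); (0, 0, 1, 1, 0, 0); (0, 0, 0, 0, 0, 4); (0, 1, 1, 1, 1, 0); (1, 0, 0, 1, 0, 0))


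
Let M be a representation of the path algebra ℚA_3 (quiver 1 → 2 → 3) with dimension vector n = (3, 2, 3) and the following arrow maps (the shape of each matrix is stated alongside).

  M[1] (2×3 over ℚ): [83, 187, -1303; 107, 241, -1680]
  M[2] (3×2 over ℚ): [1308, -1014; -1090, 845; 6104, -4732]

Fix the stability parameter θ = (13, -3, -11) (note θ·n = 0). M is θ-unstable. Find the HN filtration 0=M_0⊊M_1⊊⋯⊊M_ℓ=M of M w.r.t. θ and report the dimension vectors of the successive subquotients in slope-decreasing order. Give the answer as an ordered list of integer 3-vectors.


Barcode: M ≅ I[1,1], I[1,2], I[1,3], I[3,3]^2. HN layers by μ_θ (4 steps, strictly decreasing):
  μ^(1)=13; μ^(2)=5; μ^(3)=-1/3; μ^(4)=-11

((1, 0, 0); (1, 1, 0); (1, 1, 1); (0, 0, 2))


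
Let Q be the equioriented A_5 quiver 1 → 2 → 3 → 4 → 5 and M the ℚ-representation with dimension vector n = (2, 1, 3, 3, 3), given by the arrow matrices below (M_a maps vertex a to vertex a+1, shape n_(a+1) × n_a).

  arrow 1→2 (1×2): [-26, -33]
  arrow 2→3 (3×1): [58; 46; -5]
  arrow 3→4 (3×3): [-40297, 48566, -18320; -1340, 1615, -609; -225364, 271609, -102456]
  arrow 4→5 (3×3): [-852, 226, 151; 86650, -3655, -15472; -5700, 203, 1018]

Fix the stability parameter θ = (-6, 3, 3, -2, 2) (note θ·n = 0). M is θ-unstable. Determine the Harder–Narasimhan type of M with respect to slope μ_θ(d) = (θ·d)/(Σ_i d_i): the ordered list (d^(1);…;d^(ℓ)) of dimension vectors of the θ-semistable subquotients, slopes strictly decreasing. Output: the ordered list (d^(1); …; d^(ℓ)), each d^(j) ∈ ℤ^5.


Barcode: M ≅ I[1,1], I[1,5], I[3,5]^2. HN layers by μ_θ (4 steps, strictly decreasing):
  μ^(1)=2; μ^(2)=4/3; μ^(3)=1/2; μ^(4)=-6

((0, 0, 0, 0, 3); (0, 1, 1, 1, 0); (0, 0, 2, 2, 0); (2, 0, 0, 0, 0))


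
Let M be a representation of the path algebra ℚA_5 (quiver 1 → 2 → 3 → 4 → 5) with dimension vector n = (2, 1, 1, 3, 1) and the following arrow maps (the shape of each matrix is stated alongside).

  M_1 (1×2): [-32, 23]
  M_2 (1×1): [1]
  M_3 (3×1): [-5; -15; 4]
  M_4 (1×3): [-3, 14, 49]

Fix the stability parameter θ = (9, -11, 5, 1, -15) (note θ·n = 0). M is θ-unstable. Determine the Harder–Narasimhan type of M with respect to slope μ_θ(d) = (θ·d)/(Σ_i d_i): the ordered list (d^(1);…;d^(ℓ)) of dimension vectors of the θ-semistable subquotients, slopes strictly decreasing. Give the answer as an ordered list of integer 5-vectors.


Barcode: M ≅ I[1,1], I[1,5], I[4,4]^2. HN layers by μ_θ (3 steps, strictly decreasing):
  μ^(1)=9; μ^(2)=1; μ^(3)=-11/5

((1, 0, 0, 0, 0); (0, 0, 0, 2, 0); (1, 1, 1, 1, 1))


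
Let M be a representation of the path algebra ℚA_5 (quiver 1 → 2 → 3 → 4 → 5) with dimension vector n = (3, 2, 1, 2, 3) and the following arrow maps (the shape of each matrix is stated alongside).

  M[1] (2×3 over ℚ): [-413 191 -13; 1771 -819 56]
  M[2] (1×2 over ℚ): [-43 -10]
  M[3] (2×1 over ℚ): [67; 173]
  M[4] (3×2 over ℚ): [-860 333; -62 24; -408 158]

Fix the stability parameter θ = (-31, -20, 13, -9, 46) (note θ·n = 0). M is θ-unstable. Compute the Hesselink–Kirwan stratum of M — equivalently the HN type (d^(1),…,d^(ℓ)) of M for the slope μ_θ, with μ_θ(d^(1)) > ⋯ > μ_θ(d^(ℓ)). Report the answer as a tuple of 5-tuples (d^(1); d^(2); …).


Barcode: M ≅ I[1,1], I[1,2], I[1,5], I[4,5], I[5,5]. HN layers by μ_θ (5 steps, strictly decreasing):
  μ^(1)=46; μ^(2)=2; μ^(3)=-9; μ^(4)=-20; μ^(5)=-31

((0, 0, 0, 0, 3); (0, 0, 1, 1, 0); (0, 0, 0, 1, 0); (0, 2, 0, 0, 0); (3, 0, 0, 0, 0))


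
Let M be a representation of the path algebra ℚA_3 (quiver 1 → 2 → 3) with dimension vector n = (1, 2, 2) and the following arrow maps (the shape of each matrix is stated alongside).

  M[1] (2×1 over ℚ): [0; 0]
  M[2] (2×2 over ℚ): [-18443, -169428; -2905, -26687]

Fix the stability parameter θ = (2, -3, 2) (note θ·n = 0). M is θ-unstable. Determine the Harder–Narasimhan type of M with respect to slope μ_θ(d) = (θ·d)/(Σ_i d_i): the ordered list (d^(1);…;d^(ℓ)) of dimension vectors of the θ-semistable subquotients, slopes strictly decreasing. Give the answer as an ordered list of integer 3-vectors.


Interval decomposition of M: I[1,1], I[2,3]^2.
HN type (ℓ=2): μ^(1)=2; μ^(2)=-3

((1, 0, 2); (0, 2, 0))


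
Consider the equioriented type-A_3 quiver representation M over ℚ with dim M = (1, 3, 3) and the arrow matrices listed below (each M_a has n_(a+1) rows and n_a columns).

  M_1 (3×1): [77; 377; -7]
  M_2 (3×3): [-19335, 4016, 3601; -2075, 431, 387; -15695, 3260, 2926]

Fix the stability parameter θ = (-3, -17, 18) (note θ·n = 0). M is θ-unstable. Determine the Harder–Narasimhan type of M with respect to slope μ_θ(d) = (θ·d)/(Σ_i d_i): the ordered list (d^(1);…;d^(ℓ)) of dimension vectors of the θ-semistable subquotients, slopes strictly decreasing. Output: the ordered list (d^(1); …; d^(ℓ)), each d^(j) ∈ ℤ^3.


Barcode: M ≅ I[1,3], I[2,3]^2. HN layers by μ_θ (3 steps, strictly decreasing):
  μ^(1)=18; μ^(2)=-10; μ^(3)=-17

((0, 0, 3); (1, 1, 0); (0, 2, 0))


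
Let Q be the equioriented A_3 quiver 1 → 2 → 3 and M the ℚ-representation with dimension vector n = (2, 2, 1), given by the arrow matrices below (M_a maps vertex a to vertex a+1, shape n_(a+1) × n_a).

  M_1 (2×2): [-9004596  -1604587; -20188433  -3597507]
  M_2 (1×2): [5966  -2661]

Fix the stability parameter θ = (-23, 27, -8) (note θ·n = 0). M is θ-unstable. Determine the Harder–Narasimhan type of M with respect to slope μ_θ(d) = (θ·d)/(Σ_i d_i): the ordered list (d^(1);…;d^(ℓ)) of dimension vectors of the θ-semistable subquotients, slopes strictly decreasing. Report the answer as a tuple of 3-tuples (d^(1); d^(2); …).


Interval decomposition of M: I[1,2], I[1,3].
HN type (ℓ=3): μ^(1)=27; μ^(2)=19/2; μ^(3)=-23

((0, 1, 0); (0, 1, 1); (2, 0, 0))


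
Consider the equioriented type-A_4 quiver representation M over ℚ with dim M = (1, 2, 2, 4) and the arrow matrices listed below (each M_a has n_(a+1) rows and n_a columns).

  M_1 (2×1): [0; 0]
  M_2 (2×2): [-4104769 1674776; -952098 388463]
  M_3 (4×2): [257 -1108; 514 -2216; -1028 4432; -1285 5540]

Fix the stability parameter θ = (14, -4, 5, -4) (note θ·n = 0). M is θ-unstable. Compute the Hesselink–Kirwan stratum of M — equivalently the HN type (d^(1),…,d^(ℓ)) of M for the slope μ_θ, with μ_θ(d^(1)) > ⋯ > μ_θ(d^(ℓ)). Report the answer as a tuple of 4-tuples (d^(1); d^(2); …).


Via rank(M_{q-1}∘⋯∘M_p): M ≅ I[1,1], I[2,3], I[2,4], I[4,4]^3.
μ_θ-semistable layers: μ^(1)=14; μ^(2)=5; μ^(3)=1/2; μ^(4)=-4

((1, 0, 0, 0); (0, 0, 1, 0); (0, 0, 1, 1); (0, 2, 0, 3))
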